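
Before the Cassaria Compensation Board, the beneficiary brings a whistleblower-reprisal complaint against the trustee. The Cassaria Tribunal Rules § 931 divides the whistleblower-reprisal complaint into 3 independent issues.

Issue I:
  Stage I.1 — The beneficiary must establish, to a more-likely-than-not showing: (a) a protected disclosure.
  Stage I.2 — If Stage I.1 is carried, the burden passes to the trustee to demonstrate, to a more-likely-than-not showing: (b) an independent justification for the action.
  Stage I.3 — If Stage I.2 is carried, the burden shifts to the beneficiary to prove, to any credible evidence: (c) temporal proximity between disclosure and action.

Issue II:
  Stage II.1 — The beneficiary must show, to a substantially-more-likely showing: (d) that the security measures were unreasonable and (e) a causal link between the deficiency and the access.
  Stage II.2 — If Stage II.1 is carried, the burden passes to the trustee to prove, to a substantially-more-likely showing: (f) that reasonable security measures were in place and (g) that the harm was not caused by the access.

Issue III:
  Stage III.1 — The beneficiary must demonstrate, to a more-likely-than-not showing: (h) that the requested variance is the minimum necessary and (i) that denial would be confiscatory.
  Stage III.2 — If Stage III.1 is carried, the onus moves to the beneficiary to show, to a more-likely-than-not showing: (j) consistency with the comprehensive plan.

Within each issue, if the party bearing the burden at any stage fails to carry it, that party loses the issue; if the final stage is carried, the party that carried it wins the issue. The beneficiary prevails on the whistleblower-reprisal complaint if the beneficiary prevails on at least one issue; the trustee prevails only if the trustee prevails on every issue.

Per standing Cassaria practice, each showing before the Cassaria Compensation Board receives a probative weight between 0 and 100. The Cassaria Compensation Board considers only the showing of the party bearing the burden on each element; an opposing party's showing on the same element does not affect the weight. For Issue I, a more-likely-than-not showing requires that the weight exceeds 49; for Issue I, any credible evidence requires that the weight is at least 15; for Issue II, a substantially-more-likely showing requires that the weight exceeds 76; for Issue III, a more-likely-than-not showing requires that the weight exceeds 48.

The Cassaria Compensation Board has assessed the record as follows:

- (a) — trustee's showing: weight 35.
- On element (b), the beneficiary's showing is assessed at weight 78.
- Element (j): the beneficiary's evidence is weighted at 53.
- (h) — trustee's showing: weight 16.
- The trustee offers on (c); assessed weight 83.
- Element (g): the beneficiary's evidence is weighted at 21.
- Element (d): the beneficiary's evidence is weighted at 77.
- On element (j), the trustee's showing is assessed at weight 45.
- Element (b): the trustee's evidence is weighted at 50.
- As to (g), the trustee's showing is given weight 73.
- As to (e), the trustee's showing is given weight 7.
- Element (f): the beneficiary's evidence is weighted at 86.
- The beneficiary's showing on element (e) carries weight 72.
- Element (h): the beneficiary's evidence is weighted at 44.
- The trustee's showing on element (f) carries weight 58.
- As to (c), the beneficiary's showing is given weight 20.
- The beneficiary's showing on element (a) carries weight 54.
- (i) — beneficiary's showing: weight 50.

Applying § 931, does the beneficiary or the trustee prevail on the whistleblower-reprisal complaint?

beneficiary

— Issue I —
At Stage I.1 the beneficiary must meet a more-likely-than-not showing (weight exceeds 49): on (a) the weight is 54 (the trustee's 35 is given no effect), which does exceed 49, so (a) meets the standard.
  Stage I.1 carried; the burden shifts to the trustee.
At Stage I.2 the trustee must meet a more-likely-than-not showing (weight exceeds 49): on (b) the weight is 50 (the beneficiary's 78 is given no effect), > 49, so (b) meets the standard.
  All elements met. The burden passes to the beneficiary.
At Stage I.3 the beneficiary must meet any credible evidence (weight is at least 15): on (c) the weight is 20 (the trustee's 83 is given no effect), which does reach 15, so (c) meets the standard.
  The beneficiary carries the last stage.
Every stage carried; the beneficiary prevails on this issue.
— Issue II —
Stage II.1 — burden on beneficiary; standard: a substantially-more-likely showing (weight exceeds 76).
    (d): 77 > 76 [met]
    (e): 72 (trustee's 7 disregarded) ≤ 76 [not met]
  Stage II.1 not carried; the beneficiary fails its burden.
The analysis ends at Stage II.1; the trustee prevails on this issue.
— Issue III —
At Stage III.1 the beneficiary must meet a more-likely-than-not showing (weight exceeds 48): on (h) the weight is 44 (the trustee's 16 is given no effect), ≤ 48, so (h) does not meet the standard; on (i) the weight is 50, > 48, so (i) meets the standard.
  Not every element is met, so the beneficiary fails to carry Stage III.1.
So the trustee prevails on this issue.
Per-issue: Issue I → beneficiary; Issue II → trustee; Issue III → trustee. The beneficiary must prevail on at least one issue; overall, the beneficiary prevails.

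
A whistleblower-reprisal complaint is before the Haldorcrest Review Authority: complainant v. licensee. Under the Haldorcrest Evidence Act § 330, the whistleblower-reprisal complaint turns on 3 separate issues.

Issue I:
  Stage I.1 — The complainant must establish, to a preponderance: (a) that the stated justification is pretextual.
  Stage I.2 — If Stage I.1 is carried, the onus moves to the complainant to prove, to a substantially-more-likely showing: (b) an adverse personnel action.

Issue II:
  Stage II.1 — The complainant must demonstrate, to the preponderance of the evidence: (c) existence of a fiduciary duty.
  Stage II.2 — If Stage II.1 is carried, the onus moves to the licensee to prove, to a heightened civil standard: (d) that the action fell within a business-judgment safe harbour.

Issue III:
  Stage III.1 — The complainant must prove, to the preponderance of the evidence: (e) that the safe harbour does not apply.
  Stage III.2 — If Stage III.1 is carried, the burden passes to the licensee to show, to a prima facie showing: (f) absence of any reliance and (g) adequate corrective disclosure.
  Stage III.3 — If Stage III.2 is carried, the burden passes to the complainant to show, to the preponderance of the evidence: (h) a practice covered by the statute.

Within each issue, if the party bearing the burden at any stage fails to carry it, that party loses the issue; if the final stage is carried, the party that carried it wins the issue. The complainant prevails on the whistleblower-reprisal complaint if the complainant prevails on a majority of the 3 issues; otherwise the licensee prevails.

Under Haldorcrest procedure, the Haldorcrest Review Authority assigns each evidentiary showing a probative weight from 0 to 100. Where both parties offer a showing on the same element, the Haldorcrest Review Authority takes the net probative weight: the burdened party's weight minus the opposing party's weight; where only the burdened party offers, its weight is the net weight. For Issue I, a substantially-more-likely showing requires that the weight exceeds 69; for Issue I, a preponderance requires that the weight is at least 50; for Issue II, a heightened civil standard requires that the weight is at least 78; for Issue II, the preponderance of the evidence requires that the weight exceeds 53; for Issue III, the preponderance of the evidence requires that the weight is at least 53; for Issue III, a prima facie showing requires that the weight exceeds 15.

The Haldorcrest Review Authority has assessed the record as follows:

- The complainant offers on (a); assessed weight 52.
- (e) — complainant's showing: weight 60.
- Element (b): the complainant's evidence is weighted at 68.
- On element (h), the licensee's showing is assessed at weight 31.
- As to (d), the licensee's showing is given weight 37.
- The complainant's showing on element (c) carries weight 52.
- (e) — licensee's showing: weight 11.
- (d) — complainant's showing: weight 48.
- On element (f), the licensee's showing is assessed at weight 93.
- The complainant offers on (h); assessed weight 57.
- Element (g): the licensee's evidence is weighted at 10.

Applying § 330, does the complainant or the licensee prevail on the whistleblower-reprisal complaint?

licensee

— Issue I —
Stage I.1 — burden on complainant; standard: a preponderance (weight is at least 50).
    (a): 52 ≥ 50 [met]
  All elements met. The complainant retains the burden for Stage I.2.
Stage I.2 — burden on complainant; standard: a substantially-more-likely showing (weight exceeds 69).
    (b): 68 ≤ 69 [not met]
  Not every element is met, so the complainant fails to carry Stage I.2.
The analysis ends at Stage I.2; the licensee prevails on this issue.
— Issue II —
At Stage II.1 the complainant must meet the preponderance of the evidence (weight exceeds 53): on (c) the weight is 52, which does not exceed 53, so (c) does not meet the standard.
  Not every element is met, so the complainant fails to carry Stage II.1.
So the licensee prevails on this issue.
— Issue III —
Stage III.1 (complainant, the preponderance of the evidence, weight is at least 53): (e) net 60−11=49 < 53 — fails.
  The complainant does not carry Stage III.1.
The analysis ends at Stage III.1; the licensee prevails on this issue.
Per-issue: Issue I → licensee; Issue II → licensee; Issue III → licensee. The complainant must prevail on a majority of issues; overall, the licensee prevails.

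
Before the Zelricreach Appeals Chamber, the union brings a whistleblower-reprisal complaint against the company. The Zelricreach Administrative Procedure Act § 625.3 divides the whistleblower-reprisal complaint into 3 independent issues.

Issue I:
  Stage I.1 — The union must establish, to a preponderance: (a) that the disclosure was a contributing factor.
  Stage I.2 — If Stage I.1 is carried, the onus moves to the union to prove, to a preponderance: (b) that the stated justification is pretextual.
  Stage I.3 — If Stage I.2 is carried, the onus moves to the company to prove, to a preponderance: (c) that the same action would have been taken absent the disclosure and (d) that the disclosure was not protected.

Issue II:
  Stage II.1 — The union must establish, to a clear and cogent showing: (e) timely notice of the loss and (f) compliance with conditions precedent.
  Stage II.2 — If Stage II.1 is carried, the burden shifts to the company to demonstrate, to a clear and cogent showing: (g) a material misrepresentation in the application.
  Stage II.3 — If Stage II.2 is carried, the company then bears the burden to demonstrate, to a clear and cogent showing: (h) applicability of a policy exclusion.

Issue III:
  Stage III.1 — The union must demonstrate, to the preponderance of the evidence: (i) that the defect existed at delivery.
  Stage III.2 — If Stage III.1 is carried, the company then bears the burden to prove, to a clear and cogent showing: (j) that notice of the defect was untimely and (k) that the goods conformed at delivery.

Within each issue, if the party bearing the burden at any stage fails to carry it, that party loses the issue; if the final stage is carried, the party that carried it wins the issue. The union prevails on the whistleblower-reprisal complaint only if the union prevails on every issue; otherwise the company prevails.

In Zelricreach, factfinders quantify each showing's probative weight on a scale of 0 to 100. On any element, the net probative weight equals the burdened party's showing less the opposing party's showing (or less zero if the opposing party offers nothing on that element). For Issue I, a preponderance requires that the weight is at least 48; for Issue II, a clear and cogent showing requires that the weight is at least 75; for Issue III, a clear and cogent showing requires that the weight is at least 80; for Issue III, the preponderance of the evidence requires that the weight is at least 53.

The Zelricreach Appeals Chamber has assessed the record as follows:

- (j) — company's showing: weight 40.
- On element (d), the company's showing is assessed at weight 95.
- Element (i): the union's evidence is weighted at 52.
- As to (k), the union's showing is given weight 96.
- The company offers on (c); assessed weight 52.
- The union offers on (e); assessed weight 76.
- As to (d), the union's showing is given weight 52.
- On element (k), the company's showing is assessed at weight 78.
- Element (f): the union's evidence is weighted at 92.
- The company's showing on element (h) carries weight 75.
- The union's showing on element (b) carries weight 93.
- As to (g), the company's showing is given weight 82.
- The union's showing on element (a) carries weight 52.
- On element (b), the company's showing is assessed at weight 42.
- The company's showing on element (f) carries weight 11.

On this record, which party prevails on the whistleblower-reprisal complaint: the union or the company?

— Issue I —
Stage I.1 — burden on union; standard: a preponderance (weight is at least 48).
    (a): 52 ≥ 48 [met]
  Stage I.1 is satisfied; the union continues to bear the burden.
Stage I.2 — burden on union; standard: a preponderance (weight is at least 48).
    (b): 93 − 42 = 51 ≥ 48 [met]
  The union carries Stage I.2; the company now bears the burden.
Stage I.3 — burden on company; standard: a preponderance (weight is at least 48).
    (c): 52 ≥ 48 [met]
    (d): 95 − 52 = 43 < 48 [not met]
  Not every element is met, so the company fails to carry Stage I.3.
So the union prevails on this issue.
— Issue II —
Stage II.1 — burden on union; standard: a clear and cogent showing (weight is at least 75).
    (e): 76 ≥ 75 [met]
    (f): 92 − 11 = 81 ≥ 75 [met]
  Stage II.1 carried; the burden shifts to the company.
Stage II.2 — burden on company; standard: a clear and cogent showing (weight is at least 75).
    (g): 82 ≥ 75 [met]
  Stage II.2 carried; the burden remains with the company.
Stage II.3 — burden on company; standard: a clear and cogent showing (weight is at least 75).
    (h): 75 ≥ 75 [met]
  Stage II.3 carried; the final stage is satisfied.
Every stage carried; the company prevails on this issue.
— Issue III —
At Stage III.1 the union must meet the preponderance of the evidence (weight is at least 53): on (i) the weight is 52, < 53, so (i) does not meet the standard.
  Not every element is met, so the union fails to carry Stage III.1.
So the company prevails on this issue.
Per-issue: Issue I → union; Issue II → company; Issue III → company. The union must prevail on every issue; overall, the company prevails.

company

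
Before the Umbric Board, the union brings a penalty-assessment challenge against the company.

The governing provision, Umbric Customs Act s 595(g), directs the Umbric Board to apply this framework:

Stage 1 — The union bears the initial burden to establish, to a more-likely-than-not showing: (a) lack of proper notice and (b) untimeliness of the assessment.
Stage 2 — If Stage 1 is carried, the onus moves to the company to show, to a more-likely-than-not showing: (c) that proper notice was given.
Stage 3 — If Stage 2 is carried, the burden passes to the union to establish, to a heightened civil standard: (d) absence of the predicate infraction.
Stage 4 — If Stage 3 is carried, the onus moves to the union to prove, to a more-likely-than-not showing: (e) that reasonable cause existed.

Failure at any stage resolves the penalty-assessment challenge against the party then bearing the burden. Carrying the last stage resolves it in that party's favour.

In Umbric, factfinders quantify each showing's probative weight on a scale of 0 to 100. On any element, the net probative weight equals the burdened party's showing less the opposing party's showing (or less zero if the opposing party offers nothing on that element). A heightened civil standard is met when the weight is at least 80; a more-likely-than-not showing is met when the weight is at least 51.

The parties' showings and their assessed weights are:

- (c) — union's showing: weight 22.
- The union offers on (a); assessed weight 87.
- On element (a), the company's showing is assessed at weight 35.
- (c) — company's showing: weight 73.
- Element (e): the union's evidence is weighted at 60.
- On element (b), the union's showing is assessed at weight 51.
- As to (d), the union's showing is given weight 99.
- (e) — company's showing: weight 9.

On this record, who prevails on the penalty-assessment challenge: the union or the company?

Stage 1 — burden on union; standard: a more-likely-than-not showing (weight is at least 51).
    (a): 87 − 35 = 52 ≥ 51 [met]
    (b): 51 ≥ 51 [met]
  All elements met. The burden passes to the company.
Stage 2 — burden on company; standard: a more-likely-than-not showing (weight is at least 51).
    (c): 73 − 22 = 51 ≥ 51 [met]
  Stage 2 carried; the burden shifts to the union.
Stage 3 — burden on union; standard: a heightened civil standard (weight is at least 80).
    (d): 99 ≥ 80 [met]
  Stage 3 carried; the burden remains with the union.
Stage 4 — burden on union; standard: a more-likely-than-not showing (weight is at least 51).
    (e): 60 − 9 = 51 ≥ 51 [met]
  The union carries the last stage.
Every stage carried; the union prevails.

union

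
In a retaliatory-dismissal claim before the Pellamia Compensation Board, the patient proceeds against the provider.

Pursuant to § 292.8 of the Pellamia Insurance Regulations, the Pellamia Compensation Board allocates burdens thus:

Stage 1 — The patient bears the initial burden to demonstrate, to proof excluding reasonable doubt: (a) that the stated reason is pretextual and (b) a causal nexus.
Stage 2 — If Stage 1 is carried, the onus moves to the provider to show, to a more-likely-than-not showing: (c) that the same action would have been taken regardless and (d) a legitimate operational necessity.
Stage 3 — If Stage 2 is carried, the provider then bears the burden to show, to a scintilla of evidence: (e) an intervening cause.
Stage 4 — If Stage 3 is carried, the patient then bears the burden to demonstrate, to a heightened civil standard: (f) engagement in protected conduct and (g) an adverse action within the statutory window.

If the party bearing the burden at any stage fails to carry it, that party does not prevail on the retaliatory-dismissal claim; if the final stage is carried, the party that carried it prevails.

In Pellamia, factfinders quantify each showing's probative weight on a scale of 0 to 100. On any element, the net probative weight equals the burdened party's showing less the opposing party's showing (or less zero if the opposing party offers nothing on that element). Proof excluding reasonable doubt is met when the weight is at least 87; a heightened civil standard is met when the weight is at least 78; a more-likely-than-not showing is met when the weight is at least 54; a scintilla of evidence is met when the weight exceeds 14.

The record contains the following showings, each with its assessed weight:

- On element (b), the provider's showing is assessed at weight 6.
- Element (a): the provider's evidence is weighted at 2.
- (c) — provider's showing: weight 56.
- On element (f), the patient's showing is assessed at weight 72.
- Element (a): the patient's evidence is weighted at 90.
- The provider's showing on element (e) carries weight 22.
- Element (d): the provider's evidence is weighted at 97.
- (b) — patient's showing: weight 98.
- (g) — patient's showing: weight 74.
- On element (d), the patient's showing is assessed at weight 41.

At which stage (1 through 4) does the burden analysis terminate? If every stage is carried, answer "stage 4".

At Stage 1 the patient must meet proof excluding reasonable doubt (weight is at least 87): on (a) the weight is 90 less the opposing 2 gives net 88, ≥ 87, so (a) meets the standard; on (b) the weight is 98 less the opposing 6 gives net 92, which does reach 87, so (b) meets the standard.
  The patient carries Stage 1; the provider now bears the burden.
At Stage 2 the provider must meet a more-likely-than-not showing (weight is at least 54): on (c) the weight is 56, ≥ 54, so (c) meets the standard; on (d) the weight is 97 less the opposing 41 gives net 56, ≥ 54, so (d) meets the standard.
  Stage 2 carried; the burden remains with the provider.
At Stage 3 the provider must meet a scintilla of evidence (weight exceeds 14): on (e) the weight is 22, which does exceed 14, so (e) meets the standard.
  Stage 3 is satisfied; the onus moves to the patient.
At Stage 4 the patient must meet a heightened civil standard (weight is at least 78): on (f) the weight is 72, which does not reach 78, so (f) does not meet the standard; on (g) the weight is 74, which does not reach 78, so (g) does not meet the standard.
  The patient does not carry Stage 4.
So the provider prevails.

stage 4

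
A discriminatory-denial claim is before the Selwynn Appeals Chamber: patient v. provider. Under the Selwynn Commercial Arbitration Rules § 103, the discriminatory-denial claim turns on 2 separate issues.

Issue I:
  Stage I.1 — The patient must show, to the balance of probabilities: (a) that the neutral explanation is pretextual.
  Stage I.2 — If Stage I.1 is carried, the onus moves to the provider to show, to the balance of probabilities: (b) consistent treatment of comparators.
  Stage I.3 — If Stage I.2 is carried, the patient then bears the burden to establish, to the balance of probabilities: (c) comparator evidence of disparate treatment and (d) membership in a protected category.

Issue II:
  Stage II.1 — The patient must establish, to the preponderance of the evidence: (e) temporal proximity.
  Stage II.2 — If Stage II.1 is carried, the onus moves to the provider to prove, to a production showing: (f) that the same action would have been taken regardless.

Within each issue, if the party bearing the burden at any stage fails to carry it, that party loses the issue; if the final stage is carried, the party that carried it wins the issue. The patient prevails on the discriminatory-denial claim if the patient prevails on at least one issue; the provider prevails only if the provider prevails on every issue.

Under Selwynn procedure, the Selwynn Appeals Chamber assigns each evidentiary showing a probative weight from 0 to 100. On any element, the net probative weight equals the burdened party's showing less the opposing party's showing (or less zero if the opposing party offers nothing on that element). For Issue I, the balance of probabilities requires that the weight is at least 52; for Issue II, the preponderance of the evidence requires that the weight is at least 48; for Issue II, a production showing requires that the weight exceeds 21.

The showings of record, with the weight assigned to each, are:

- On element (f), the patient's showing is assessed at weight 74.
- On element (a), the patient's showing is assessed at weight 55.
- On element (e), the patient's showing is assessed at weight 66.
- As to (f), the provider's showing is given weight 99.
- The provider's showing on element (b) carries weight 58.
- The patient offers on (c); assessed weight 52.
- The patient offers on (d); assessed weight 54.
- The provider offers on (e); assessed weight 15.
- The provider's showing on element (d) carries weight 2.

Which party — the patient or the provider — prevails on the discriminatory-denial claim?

— Issue I —
At Stage I.1 the patient must meet the balance of probabilities (weight is at least 52): on (a) the weight is 55, which does reach 52, so (a) meets the standard.
  Stage I.1 carried; the burden shifts to the provider.
At Stage I.2 the provider must meet the balance of probabilities (weight is at least 52): on (b) the weight is 58, ≥ 52, so (b) meets the standard.
  The provider carries Stage I.2; the patient now bears the burden.
At Stage I.3 the patient must meet the balance of probabilities (weight is at least 52): on (c) the weight is 52, which does reach 52, so (c) meets the standard; on (d) the weight is 54 less the opposing 2 gives net 52, which does reach 52, so (d) meets the standard.
  All elements met at the final stage.
Every stage carried; the patient prevails on this issue.
— Issue II —
Stage II.1 (patient, the preponderance of the evidence, weight is at least 48): (e) net 66−15=51 ≥ 48 — meets.
  Stage II.1 carried; the burden shifts to the provider.
Stage II.2 (provider, a production showing, weight exceeds 21): (f) net 99−74=25 > 21 — meets.
  The provider carries the last stage.
Every stage carried; the provider prevails on this issue.
Per-issue: Issue I → patient; Issue II → provider. The patient must prevail on at least one issue; overall, the patient prevails.

patient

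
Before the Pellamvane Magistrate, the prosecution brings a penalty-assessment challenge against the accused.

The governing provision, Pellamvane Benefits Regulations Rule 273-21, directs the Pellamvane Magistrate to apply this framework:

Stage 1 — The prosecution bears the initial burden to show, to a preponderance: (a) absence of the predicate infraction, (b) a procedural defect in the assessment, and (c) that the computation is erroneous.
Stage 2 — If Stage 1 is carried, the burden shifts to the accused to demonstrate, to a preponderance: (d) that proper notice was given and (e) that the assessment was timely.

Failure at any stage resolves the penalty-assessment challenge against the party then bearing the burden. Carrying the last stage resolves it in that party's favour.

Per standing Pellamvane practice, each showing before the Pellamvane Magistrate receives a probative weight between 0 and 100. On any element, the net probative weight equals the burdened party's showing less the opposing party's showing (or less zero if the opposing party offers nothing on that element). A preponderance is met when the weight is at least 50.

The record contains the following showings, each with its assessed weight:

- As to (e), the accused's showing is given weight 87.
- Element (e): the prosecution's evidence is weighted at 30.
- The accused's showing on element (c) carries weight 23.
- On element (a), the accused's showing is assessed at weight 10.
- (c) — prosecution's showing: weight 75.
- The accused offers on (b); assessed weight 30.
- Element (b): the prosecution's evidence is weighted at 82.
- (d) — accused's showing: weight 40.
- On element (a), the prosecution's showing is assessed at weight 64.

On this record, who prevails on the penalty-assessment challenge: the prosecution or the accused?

At Stage 1 the prosecution must meet a preponderance (weight is at least 50): on (a) the weight is 64 less the opposing 10 gives net 54, ≥ 50, so (a) meets the standard; on (b) the weight is 82 less the opposing 30 gives net 52, which does reach 50, so (b) meets the standard; on (c) the weight is 75 less the opposing 23 gives net 52, ≥ 50, so (c) meets the standard.
  Stage 1 is satisfied; the onus moves to the accused.
At Stage 2 the accused must meet a preponderance (weight is at least 50): on (d) the weight is 40, which does not reach 50, so (d) does not meet the standard; on (e) the weight is 87 less the opposing 30 gives net 57, which does reach 50, so (e) meets the standard.
  Stage 2 not carried; the accused fails its burden.
So the prosecution prevails.

prosecution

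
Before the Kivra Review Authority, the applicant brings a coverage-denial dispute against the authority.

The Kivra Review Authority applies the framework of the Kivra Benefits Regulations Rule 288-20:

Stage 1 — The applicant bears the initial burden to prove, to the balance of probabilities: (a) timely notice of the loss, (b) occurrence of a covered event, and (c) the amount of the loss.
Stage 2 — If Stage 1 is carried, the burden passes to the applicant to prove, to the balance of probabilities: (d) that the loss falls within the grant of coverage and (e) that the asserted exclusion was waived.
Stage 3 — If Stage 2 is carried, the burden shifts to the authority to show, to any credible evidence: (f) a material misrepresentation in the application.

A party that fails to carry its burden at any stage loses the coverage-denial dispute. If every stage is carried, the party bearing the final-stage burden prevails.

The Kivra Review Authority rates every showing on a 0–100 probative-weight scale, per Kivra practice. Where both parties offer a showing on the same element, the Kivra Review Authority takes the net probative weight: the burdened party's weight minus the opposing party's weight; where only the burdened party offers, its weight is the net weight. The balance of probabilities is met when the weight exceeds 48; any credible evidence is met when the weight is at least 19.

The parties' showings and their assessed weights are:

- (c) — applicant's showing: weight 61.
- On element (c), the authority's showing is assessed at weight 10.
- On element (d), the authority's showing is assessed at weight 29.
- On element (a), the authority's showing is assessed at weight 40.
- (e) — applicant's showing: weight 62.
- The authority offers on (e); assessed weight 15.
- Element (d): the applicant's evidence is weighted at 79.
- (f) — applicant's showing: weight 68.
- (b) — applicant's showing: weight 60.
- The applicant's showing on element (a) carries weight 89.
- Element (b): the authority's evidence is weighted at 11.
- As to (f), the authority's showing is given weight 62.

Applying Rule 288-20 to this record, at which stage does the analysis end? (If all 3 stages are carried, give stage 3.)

stage 2

Stage 1 (applicant, the balance of probabilities, weight exceeds 48): (a) net 89−40=49 > 48 — meets; (b) net 60−11=49 > 48 — meets; (c) net 61−10=51 > 48 — meets.
  Stage 1 is satisfied; the applicant continues to bear the burden.
Stage 2 (applicant, the balance of probabilities, weight exceeds 48): (d) net 79−29=50 > 48 — meets; (e) net 62−15=47 ≤ 48 — fails.
  The applicant does not carry Stage 2.
The analysis ends at Stage 2; the authority prevails.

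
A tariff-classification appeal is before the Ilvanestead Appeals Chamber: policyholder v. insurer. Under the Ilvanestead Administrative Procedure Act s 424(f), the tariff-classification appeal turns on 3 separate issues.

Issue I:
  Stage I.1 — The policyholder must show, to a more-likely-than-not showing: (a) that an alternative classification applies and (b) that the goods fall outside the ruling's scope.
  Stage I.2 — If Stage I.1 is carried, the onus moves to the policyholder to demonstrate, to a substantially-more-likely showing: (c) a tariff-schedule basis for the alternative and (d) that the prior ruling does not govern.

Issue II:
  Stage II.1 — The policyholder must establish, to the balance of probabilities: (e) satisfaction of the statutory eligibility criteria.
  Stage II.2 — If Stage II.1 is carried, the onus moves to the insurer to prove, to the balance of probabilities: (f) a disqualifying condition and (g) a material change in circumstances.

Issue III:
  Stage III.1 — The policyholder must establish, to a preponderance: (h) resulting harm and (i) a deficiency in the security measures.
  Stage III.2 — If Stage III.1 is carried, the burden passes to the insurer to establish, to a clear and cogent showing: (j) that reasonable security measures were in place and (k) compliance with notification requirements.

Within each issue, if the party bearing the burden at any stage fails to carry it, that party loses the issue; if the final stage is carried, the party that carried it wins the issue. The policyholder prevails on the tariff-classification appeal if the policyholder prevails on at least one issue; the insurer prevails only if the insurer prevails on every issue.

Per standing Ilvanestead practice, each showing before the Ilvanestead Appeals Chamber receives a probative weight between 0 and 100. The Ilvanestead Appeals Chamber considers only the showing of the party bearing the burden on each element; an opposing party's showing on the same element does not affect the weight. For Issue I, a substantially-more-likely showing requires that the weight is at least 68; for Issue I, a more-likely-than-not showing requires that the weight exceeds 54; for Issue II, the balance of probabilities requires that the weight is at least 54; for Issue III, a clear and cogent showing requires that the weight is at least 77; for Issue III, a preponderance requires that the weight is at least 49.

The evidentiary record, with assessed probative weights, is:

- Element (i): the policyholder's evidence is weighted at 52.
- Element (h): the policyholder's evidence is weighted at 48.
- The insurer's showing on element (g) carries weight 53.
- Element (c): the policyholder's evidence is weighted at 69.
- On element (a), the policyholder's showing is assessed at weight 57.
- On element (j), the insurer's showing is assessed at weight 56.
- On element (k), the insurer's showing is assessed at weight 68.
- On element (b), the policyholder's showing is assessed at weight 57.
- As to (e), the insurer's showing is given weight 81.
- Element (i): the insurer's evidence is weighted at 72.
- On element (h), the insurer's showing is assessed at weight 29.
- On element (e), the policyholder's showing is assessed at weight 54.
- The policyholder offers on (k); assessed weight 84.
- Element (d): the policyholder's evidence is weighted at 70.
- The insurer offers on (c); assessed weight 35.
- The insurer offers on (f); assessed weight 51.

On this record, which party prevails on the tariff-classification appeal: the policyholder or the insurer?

— Issue I —
Stage I.1 — burden on policyholder; standard: a more-likely-than-not showing (weight exceeds 54).
    (a): 57 > 54 [met]
    (b): 57 > 54 [met]
  All elements met. The policyholder retains the burden for Stage I.2.
Stage I.2 — burden on policyholder; standard: a substantially-more-likely showing (weight is at least 68).
    (c): 69 (insurer's 35 disregarded) ≥ 68 [met]
    (d): 70 ≥ 68 [met]
  The policyholder carries the last stage.
With every stage satisfied, the policyholder prevails on this issue.
— Issue II —
Stage II.1 — burden on policyholder; standard: the balance of probabilities (weight is at least 54).
    (e): 54 (insurer's 81 disregarded) ≥ 54 [met]
  All elements met. The burden passes to the insurer.
Stage II.2 — burden on insurer; standard: the balance of probabilities (weight is at least 54).
    (f): 51 < 54 [not met]
    (g): 53 < 54 [not met]
  Not every element is met, so the insurer fails to carry Stage II.2.
The policyholder prevails on this issue.
— Issue III —
Stage III.1 (policyholder, a preponderance, weight is at least 49): (h) 48 (insurer's 29 disregarded) < 49 — fails; (i) 52 (insurer's 72 disregarded) ≥ 49 — meets.
  Not every element is met, so the policyholder fails to carry Stage III.1.
So the insurer prevails on this issue.
Per-issue: Issue I → policyholder; Issue II → policyholder; Issue III → insurer. The policyholder must prevail on at least one issue; overall, the policyholder prevails.

policyholder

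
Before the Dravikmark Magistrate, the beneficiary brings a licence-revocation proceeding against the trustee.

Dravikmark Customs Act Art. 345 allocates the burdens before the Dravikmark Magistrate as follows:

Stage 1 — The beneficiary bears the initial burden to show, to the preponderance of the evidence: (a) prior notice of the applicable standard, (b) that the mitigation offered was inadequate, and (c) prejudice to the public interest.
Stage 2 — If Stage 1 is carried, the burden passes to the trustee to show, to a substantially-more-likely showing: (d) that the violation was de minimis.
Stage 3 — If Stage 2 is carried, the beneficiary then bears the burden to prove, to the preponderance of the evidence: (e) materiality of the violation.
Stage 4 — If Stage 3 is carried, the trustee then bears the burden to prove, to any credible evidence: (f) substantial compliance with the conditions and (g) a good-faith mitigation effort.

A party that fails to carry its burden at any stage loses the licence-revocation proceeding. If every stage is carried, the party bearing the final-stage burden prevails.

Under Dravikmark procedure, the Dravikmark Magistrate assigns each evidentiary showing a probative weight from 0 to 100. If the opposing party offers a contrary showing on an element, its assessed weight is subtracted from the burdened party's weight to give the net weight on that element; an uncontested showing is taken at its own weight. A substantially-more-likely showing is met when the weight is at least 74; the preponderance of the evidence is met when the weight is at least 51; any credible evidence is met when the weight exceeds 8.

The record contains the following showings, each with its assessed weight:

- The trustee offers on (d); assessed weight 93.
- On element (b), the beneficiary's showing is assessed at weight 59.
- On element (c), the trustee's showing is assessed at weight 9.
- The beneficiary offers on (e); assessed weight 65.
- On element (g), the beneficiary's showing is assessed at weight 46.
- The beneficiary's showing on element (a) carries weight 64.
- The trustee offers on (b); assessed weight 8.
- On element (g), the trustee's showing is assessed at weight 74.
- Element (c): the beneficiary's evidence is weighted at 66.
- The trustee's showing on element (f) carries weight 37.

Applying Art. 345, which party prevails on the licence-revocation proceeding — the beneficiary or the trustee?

trustee

Stage 1 — burden on beneficiary; standard: the preponderance of the evidence (weight is at least 51).
    (a): 64 ≥ 51 [met]
    (b): 59 − 8 = 51 ≥ 51 [met]
    (c): 66 − 9 = 57 ≥ 51 [met]
  All elements met. The burden passes to the trustee.
Stage 2 — burden on trustee; standard: a substantially-more-likely showing (weight is at least 74).
    (d): 93 ≥ 74 [met]
  All elements met. The burden passes to the beneficiary.
Stage 3 — burden on beneficiary; standard: the preponderance of the evidence (weight is at least 51).
    (e): 65 ≥ 51 [met]
  Stage 3 carried; the burden shifts to the trustee.
Stage 4 — burden on trustee; standard: any credible evidence (weight exceeds 8).
    (f): 37 > 8 [met]
    (g): 74 − 46 = 28 > 8 [met]
  All elements met at the final stage.
Every stage carried; the trustee prevails.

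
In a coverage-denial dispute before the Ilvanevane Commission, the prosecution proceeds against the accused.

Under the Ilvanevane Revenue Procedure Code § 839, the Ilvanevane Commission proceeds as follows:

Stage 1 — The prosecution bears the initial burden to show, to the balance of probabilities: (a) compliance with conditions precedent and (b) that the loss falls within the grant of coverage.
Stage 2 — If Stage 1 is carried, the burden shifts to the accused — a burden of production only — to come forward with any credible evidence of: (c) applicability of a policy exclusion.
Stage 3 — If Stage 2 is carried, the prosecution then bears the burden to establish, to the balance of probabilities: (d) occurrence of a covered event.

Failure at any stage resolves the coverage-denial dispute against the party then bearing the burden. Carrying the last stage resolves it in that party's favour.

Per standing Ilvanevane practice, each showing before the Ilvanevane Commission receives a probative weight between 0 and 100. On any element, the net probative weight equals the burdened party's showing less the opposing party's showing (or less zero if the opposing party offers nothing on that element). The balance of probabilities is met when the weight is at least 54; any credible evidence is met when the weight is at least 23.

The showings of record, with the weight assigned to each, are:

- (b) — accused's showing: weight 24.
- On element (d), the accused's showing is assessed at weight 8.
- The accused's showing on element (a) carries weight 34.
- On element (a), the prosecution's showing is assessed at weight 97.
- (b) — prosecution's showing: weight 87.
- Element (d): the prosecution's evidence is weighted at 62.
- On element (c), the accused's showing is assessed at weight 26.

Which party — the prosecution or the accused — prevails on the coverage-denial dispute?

Stage 1 (prosecution, the balance of probabilities, weight is at least 54): (a) net 97−34=63 ≥ 54 — meets; (b) net 87−24=63 ≥ 54 — meets.
  Stage 1 is satisfied; the onus moves to the accused.
Stage 2 (accused, any credible evidence, weight is at least 23): (c) 26 ≥ 23 — meets.
  Stage 2 carried; the burden shifts to the prosecution.
Stage 3 (prosecution, the balance of probabilities, weight is at least 54): (d) net 62−8=54 ≥ 54 — meets.
  Stage 3 carried; the final stage is satisfied.
All stages carried — the prosecution prevails.

prosecution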